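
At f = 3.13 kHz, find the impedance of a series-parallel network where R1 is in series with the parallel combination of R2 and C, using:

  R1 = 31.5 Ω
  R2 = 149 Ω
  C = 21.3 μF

Step 1 — Angular frequency: ω = 2π·f = 2π·3130 = 1.967e+04 rad/s.
Step 2 — Component impedances:
  R1: Z = R = 31.5 Ω
  R2: Z = R = 149 Ω
  C: Z = 1/(jωC) = -j/(ω·C) = 0 - j2.387 Ω
Step 3 — Parallel branch: R2 || C = 1/(1/R2 + 1/C) = 0.03824 - j2.387 Ω.
Step 4 — Series with R1: Z_total = R1 + (R2 || C) = 31.54 - j2.387 Ω = 31.63∠-4.3° Ω.

Z = 31.54 - j2.387 Ω = 31.63∠-4.3° Ω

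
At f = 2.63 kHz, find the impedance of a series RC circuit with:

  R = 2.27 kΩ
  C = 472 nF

Step 1 — Angular frequency: ω = 2π·f = 2π·2630 = 1.652e+04 rad/s.
Step 2 — Component impedances:
  R: Z = R = 2270 Ω
  C: Z = 1/(jωC) = -j/(ω·C) = 0 - j128.2 Ω
Step 3 — Series combination: Z_total = R + C = 2270 - j128.2 Ω = 2274∠-3.2° Ω.

Z = 2270 - j128.2 Ω = 2274∠-3.2° Ω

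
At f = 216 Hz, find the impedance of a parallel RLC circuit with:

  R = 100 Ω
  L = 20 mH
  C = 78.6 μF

Step 1 — Angular frequency: ω = 2π·f = 2π·216 = 1357 rad/s.
Step 2 — Component impedances:
  R: Z = R = 100 Ω
  L: Z = jωL = j·1357·0.02 = 0 + j27.14 Ω
  C: Z = 1/(jωC) = -j/(ω·C) = 0 - j9.374 Ω
Step 3 — Parallel combination: 1/Z_total = 1/R + 1/L + 1/C; Z_total = 2.009 - j14.03 Ω = 14.18∠-81.9° Ω.

Z = 2.009 - j14.03 Ω = 14.18∠-81.9° Ω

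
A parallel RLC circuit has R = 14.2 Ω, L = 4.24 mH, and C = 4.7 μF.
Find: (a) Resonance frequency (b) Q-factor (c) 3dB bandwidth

Step 1 — Resonance: ω₀ = 1/√(LC) = 1/√(0.00424·4.7e-06) = 7084 rad/s.
Step 2 — f₀ = ω₀/(2π) = 1127 Hz.
Step 3 — Parallel Q: Q = R/(ω₀L) = 14.2/(7084·0.00424) = 0.4728.
Step 4 — Bandwidth: Δω = ω₀/Q = 1.498e+04 rad/s; BW = Δω/(2π) = 2385 Hz.

(a) f₀ = 1127 Hz  (b) Q = 0.4728  (c) BW = 2385 Hz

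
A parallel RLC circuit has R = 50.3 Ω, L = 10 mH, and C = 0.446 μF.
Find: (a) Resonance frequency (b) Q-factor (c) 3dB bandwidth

Step 1 — Resonance: ω₀ = 1/√(LC) = 1/√(0.01·4.46e-07) = 1.497e+04 rad/s.
Step 2 — f₀ = ω₀/(2π) = 2383 Hz.
Step 3 — Parallel Q: Q = R/(ω₀L) = 50.3/(1.497e+04·0.01) = 0.3359.
Step 4 — Bandwidth: Δω = ω₀/Q = 4.458e+04 rad/s; BW = Δω/(2π) = 7094 Hz.

(a) f₀ = 2383 Hz  (b) Q = 0.3359  (c) BW = 7094 Hz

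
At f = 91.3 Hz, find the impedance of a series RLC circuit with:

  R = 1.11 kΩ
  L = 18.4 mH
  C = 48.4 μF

Step 1 — Angular frequency: ω = 2π·f = 2π·91.3 = 573.7 rad/s.
Step 2 — Component impedances:
  R: Z = R = 1110 Ω
  L: Z = jωL = j·573.7·0.0184 = 0 + j10.56 Ω
  C: Z = 1/(jωC) = -j/(ω·C) = 0 - j36.02 Ω
Step 3 — Series combination: Z_total = R + L + C = 1110 - j25.46 Ω = 1110∠-1.3° Ω.

Z = 1110 - j25.46 Ω = 1110∠-1.3° Ω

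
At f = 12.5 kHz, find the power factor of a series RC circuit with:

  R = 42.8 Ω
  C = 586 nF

Step 1 — Angular frequency: ω = 2π·f = 2π·1.25e+04 = 7.854e+04 rad/s.
Step 2 — Component impedances:
  R: Z = R = 42.8 Ω
  C: Z = 1/(jωC) = -j/(ω·C) = 0 - j21.73 Ω
Step 3 — Series combination: Z_total = R + C = 42.8 - j21.73 Ω = 48∠-26.9° Ω.
Step 4 — Power factor: PF = cos(φ) = Re(Z)/|Z| = 42.8/48 = 0.8917.
Step 5 — Type: Im(Z) = -21.73 ⇒ leading (phase φ = -26.9°).

PF = 0.8917 (leading, φ = -26.9°)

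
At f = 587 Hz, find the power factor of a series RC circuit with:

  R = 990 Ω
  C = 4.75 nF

Step 1 — Angular frequency: ω = 2π·f = 2π·587 = 3688 rad/s.
Step 2 — Component impedances:
  R: Z = R = 990 Ω
  C: Z = 1/(jωC) = -j/(ω·C) = 0 - j5.708e+04 Ω
Step 3 — Series combination: Z_total = R + C = 990 - j5.708e+04 Ω = 5.709e+04∠-89.0° Ω.
Step 4 — Power factor: PF = cos(φ) = Re(Z)/|Z| = 990/5.709e+04 = 0.01734.
Step 5 — Type: Im(Z) = -5.708e+04 ⇒ leading (phase φ = -89.0°).

PF = 0.01734 (leading, φ = -89.0°)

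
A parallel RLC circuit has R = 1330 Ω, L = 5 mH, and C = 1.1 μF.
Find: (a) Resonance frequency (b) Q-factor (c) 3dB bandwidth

Step 1 — Resonance: ω₀ = 1/√(LC) = 1/√(0.005·1.1e-06) = 1.348e+04 rad/s.
Step 2 — f₀ = ω₀/(2π) = 2146 Hz.
Step 3 — Parallel Q: Q = R/(ω₀L) = 1330/(1.348e+04·0.005) = 19.73.
Step 4 — Bandwidth: Δω = ω₀/Q = 683.5 rad/s; BW = Δω/(2π) = 108.8 Hz.

(a) f₀ = 2146 Hz  (b) Q = 19.73  (c) BW = 108.8 Hz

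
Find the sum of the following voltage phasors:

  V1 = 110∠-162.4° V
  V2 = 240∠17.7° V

Step 1 — Convert each phasor to rectangular form:
  V1 = 110·(cos(-162.4°) + j·sin(-162.4°)) = -104.9 - j33.26 V
  V2 = 240·(cos(17.7°) + j·sin(17.7°)) = 228.6 + j72.97 V
Step 2 — Sum components: V_total = 123.8 + j39.71 V.
Step 3 — Convert to polar: |V_total| = 130 V, ∠V_total = 17.8°.

V_total = 130∠17.8° V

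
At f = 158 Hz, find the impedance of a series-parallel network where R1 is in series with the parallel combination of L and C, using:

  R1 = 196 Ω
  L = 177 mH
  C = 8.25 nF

Step 1 — Angular frequency: ω = 2π·f = 2π·158 = 992.7 rad/s.
Step 2 — Component impedances:
  R1: Z = R = 196 Ω
  L: Z = jωL = j·992.7·0.177 = 0 + j175.7 Ω
  C: Z = 1/(jωC) = -j/(ω·C) = 0 - j1.221e+05 Ω
Step 3 — Parallel branch: L || C = 1/(1/L + 1/C) = 0 + j176 Ω.
Step 4 — Series with R1: Z_total = R1 + (L || C) = 196 + j176 Ω = 263.4∠41.9° Ω.

Z = 196 + j176 Ω = 263.4∠41.9° Ω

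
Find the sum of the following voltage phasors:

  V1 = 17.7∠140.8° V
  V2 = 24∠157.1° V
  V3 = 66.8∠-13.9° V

Step 1 — Convert each phasor to rectangular form:
  V1 = 17.7·(cos(140.8°) + j·sin(140.8°)) = -13.72 + j11.19 V
  V2 = 24·(cos(157.1°) + j·sin(157.1°)) = -22.11 + j9.339 V
  V3 = 66.8·(cos(-13.9°) + j·sin(-13.9°)) = 64.84 - j16.05 V
Step 2 — Sum components: V_total = 29.02 + j4.479 V.
Step 3 — Convert to polar: |V_total| = 29.36 V, ∠V_total = 8.8°.

V_total = 29.36∠8.8° V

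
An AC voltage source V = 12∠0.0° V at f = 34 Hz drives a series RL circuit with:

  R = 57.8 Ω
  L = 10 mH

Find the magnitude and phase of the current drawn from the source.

Step 1 — Angular frequency: ω = 2π·f = 2π·34 = 213.6 rad/s.
Step 2 — Component impedances:
  R: Z = R = 57.8 Ω
  L: Z = jωL = j·213.6·0.01 = 0 + j2.136 Ω
Step 3 — Series combination: Z_total = R + L = 57.8 + j2.136 Ω = 57.84∠2.1° Ω.
Step 4 — Source phasor: V = 12∠0.0° V = 12 V.
Step 5 — Ohm's law: I = V / Z_total = (12) / (57.8 + j2.136) = 0.2073 - j0.007663 A.
Step 6 — Convert to polar: |I| = 0.2075 A, ∠I = -2.1°.

I = 0.2075∠-2.1° A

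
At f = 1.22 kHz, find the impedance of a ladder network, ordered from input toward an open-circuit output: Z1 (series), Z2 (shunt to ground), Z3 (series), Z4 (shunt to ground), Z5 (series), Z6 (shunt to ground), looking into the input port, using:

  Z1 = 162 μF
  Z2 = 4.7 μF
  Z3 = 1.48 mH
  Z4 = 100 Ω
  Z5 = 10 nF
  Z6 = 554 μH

Step 1 — Angular frequency: ω = 2π·f = 2π·1220 = 7665 rad/s.
Step 2 — Component impedances:
  Z1: Z = 1/(jωC) = -j/(ω·C) = 0 - j0.8053 Ω
  Z2: Z = 1/(jωC) = -j/(ω·C) = 0 - j27.76 Ω
  Z3: Z = jωL = j·7665·0.00148 = 0 + j11.34 Ω
  Z4: Z = R = 100 Ω
  Z5: Z = 1/(jωC) = -j/(ω·C) = 0 - j1.305e+04 Ω
  Z6: Z = jωL = j·7665·0.000554 = 0 + j4.247 Ω
Step 3 — Ladder network (open output): work backward from the far end, alternating series and parallel combinations. Z_in = 7.484 - j27.28 Ω = 28.28∠-74.7° Ω.

Z = 7.484 - j27.28 Ω = 28.28∠-74.7° Ω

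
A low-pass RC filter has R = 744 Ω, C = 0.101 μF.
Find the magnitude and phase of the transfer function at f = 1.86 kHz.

Step 1 — Angular frequency: ω = 2π·1860 = 1.169e+04 rad/s.
Step 2 — Transfer function: H(jω) = 1/(1 + jωRC).
Step 3 — Denominator: 1 + jωRC = 1 + j·1.169e+04·744·1.01e-07 = 1 + j0.8782.
Step 4 — H = 0.5646 - j0.4958.
Step 5 — Magnitude: |H| = 0.7514 (-2.5 dB); phase: φ = -41.3°.

|H| = 0.7514 (-2.5 dB), φ = -41.3°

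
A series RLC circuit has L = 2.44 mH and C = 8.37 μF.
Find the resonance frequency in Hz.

Step 1 — Resonance condition Im(Z)=0 gives ω₀ = 1/√(LC).
Step 2 — ω₀ = 1/√(0.00244·8.37e-06) = 6997 rad/s.
Step 3 — f₀ = ω₀/(2π) = 1114 Hz.

f₀ = 1114 Hz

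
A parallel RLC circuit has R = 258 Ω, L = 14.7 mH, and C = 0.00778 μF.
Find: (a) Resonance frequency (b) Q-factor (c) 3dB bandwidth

Step 1 — Resonance: ω₀ = 1/√(LC) = 1/√(0.0147·7.78e-09) = 9.351e+04 rad/s.
Step 2 — f₀ = ω₀/(2π) = 1.488e+04 Hz.
Step 3 — Parallel Q: Q = R/(ω₀L) = 258/(9.351e+04·0.0147) = 0.1877.
Step 4 — Bandwidth: Δω = ω₀/Q = 4.982e+05 rad/s; BW = Δω/(2π) = 7.929e+04 Hz.

(a) f₀ = 1.488e+04 Hz  (b) Q = 0.1877  (c) BW = 7.929e+04 Hz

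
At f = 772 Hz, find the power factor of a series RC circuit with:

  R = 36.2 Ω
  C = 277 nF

Step 1 — Angular frequency: ω = 2π·f = 2π·772 = 4851 rad/s.
Step 2 — Component impedances:
  R: Z = R = 36.2 Ω
  C: Z = 1/(jωC) = -j/(ω·C) = 0 - j744.3 Ω
Step 3 — Series combination: Z_total = R + C = 36.2 - j744.3 Ω = 745.1∠-87.2° Ω.
Step 4 — Power factor: PF = cos(φ) = Re(Z)/|Z| = 36.2/745.1 = 0.04858.
Step 5 — Type: Im(Z) = -744.3 ⇒ leading (phase φ = -87.2°).

PF = 0.04858 (leading, φ = -87.2°)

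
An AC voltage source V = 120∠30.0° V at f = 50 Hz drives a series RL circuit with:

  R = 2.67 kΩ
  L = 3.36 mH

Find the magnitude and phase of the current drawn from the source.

Step 1 — Angular frequency: ω = 2π·f = 2π·50 = 314.2 rad/s.
Step 2 — Component impedances:
  R: Z = R = 2670 Ω
  L: Z = jωL = j·314.2·0.00336 = 0 + j1.056 Ω
Step 3 — Series combination: Z_total = R + L = 2670 + j1.056 Ω = 2670∠0.0° Ω.
Step 4 — Source phasor: V = 120∠30.0° V = 103.9 + j60 V.
Step 5 — Ohm's law: I = V / Z_total = (103.9 + j60) / (2670 + j1.056) = 0.03893 + j0.02246 A.
Step 6 — Convert to polar: |I| = 0.04494 A, ∠I = 30.0°.

I = 0.04494∠30.0° A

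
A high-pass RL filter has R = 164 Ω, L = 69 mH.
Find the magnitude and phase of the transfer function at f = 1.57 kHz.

Step 1 — Angular frequency: ω = 2π·1570 = 9865 rad/s.
Step 2 — Transfer function: H(jω) = jωL/(R + jωL).
Step 3 — Numerator jωL = j·680.7; denominator R + jωL = 164 + j680.7.
Step 4 — H = 0.9451 + j0.2277.
Step 5 — Magnitude: |H| = 0.9722 (-0.2 dB); phase: φ = 13.5°.

|H| = 0.9722 (-0.2 dB), φ = 13.5°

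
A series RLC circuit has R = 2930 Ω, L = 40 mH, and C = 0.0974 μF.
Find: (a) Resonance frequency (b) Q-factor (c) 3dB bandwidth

Step 1 — Resonance: ω₀ = 1/√(LC) = 1/√(0.04·9.74e-08) = 1.602e+04 rad/s.
Step 2 — f₀ = ω₀/(2π) = 2550 Hz.
Step 3 — Series Q: Q = ω₀L/R = 1.602e+04·0.04/2930 = 0.2187.
Step 4 — Bandwidth: Δω = ω₀/Q = 7.325e+04 rad/s; BW = Δω/(2π) = 1.166e+04 Hz.

(a) f₀ = 2550 Hz  (b) Q = 0.2187  (c) BW = 1.166e+04 Hz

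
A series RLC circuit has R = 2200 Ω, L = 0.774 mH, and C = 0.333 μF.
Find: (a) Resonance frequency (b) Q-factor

Step 1 — Resonance condition Im(Z)=0 gives ω₀ = 1/√(LC).
Step 2 — ω₀ = 1/√(0.000774·3.33e-07) = 6.229e+04 rad/s.
Step 3 — f₀ = ω₀/(2π) = 9914 Hz.
Step 4 — Series Q: Q = ω₀L/R = 6.229e+04·0.000774/2200 = 0.02191.

(a) f₀ = 9914 Hz  (b) Q = 0.02191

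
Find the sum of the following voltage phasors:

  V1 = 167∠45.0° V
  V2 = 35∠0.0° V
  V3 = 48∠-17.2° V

Step 1 — Convert each phasor to rectangular form:
  V1 = 167·(cos(45.0°) + j·sin(45.0°)) = 118.1 + j118.1 V
  V2 = 35·(cos(0.0°) + j·sin(0.0°)) = 35 V
  V3 = 48·(cos(-17.2°) + j·sin(-17.2°)) = 45.85 - j14.19 V
Step 2 — Sum components: V_total = 198.9 + j103.9 V.
Step 3 — Convert to polar: |V_total| = 224.4 V, ∠V_total = 27.6°.

V_total = 224.4∠27.6° V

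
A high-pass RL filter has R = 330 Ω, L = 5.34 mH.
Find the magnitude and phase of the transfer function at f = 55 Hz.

Step 1 — Angular frequency: ω = 2π·55 = 345.6 rad/s.
Step 2 — Transfer function: H(jω) = jωL/(R + jωL).
Step 3 — Numerator jωL = j·1.845; denominator R + jωL = 330 + j1.845.
Step 4 — H = 3.127e-05 + j0.005592.
Step 5 — Magnitude: |H| = 0.005592 (-45.0 dB); phase: φ = 89.7°.

|H| = 0.005592 (-45.0 dB), φ = 89.7°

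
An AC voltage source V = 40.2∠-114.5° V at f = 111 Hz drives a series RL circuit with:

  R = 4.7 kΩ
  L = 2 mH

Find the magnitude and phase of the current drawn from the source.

Step 1 — Angular frequency: ω = 2π·f = 2π·111 = 697.4 rad/s.
Step 2 — Component impedances:
  R: Z = R = 4700 Ω
  L: Z = jωL = j·697.4·0.002 = 0 + j1.395 Ω
Step 3 — Series combination: Z_total = R + L = 4700 + j1.395 Ω = 4700∠0.0° Ω.
Step 4 — Source phasor: V = 40.2∠-114.5° V = -16.67 - j36.58 V.
Step 5 — Ohm's law: I = V / Z_total = (-16.67 - j36.58) / (4700 + j1.395) = -0.003549 - j0.007782 A.
Step 6 — Convert to polar: |I| = 0.008553 A, ∠I = -114.5°.

I = 0.008553∠-114.5° A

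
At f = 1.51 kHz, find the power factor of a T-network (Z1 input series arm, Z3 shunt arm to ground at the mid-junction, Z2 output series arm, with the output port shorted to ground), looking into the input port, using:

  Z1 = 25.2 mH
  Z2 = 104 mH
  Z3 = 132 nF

Step 1 — Angular frequency: ω = 2π·f = 2π·1510 = 9488 rad/s.
Step 2 — Component impedances:
  Z1: Z = jωL = j·9488·0.0252 = 0 + j239.1 Ω
  Z2: Z = jωL = j·9488·0.104 = 0 + j986.7 Ω
  Z3: Z = 1/(jωC) = -j/(ω·C) = 0 - j798.5 Ω
Step 3 — With the output port shorted to ground, the output series arm Z2 runs from the junction to ground; the shunt arm Z3 also runs from the junction to ground. They appear in parallel: Z3 || Z2 = 0 - j4186 Ω.
Step 4 — Series with input arm Z1: Z_in = Z1 + (Z3 || Z2) = 0 - j3947 Ω = 3947∠-90.0° Ω.
Step 5 — Power factor: PF = cos(φ) = Re(Z)/|Z| = 0/3947 = 0.
Step 6 — Type: Im(Z) = -3947 ⇒ leading (phase φ = -90.0°).

PF = 0 (leading, φ = -90.0°)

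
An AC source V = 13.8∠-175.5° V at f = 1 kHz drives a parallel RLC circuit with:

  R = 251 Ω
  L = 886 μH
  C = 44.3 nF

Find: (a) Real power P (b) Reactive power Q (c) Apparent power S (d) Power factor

Step 1 — Angular frequency: ω = 2π·f = 2π·1000 = 6283 rad/s.
Step 2 — Component impedances:
  R: Z = R = 251 Ω
  L: Z = jωL = j·6283·0.000886 = 0 + j5.567 Ω
  C: Z = 1/(jωC) = -j/(ω·C) = 0 - j3593 Ω
Step 3 — Parallel combination: 1/Z_total = 1/R + 1/L + 1/C; Z_total = 0.1238 + j5.573 Ω = 5.574∠88.7° Ω.
Step 4 — Source phasor: V = 13.8∠-175.5° V = -13.76 - j1.083 V.
Step 5 — Current: I = V / Z = -0.249 + j2.463 A = 2.476∠95.8° A.
Step 6 — Complex power: S = V·I* = 0.7587 + j34.16 VA.
Step 7 — Real power: P = Re(S) = 0.7587 W.
Step 8 — Reactive power: Q = Im(S) = 34.16 VAR.
Step 9 — Apparent power: |S| = 34.16 VA.
Step 10 — Power factor: PF = P/|S| = 0.02221 (lagging).

(a) P = 0.7587 W  (b) Q = 34.16 VAR  (c) S = 34.16 VA  (d) PF = 0.02221 (lagging)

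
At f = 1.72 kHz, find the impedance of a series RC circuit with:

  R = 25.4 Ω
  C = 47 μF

Step 1 — Angular frequency: ω = 2π·f = 2π·1720 = 1.081e+04 rad/s.
Step 2 — Component impedances:
  R: Z = R = 25.4 Ω
  C: Z = 1/(jωC) = -j/(ω·C) = 0 - j1.969 Ω
Step 3 — Series combination: Z_total = R + C = 25.4 - j1.969 Ω = 25.48∠-4.4° Ω.

Z = 25.4 - j1.969 Ω = 25.48∠-4.4° Ω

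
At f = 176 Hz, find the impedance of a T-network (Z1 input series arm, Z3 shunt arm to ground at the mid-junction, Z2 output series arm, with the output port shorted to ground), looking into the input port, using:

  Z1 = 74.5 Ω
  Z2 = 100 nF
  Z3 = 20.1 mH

Step 1 — Angular frequency: ω = 2π·f = 2π·176 = 1106 rad/s.
Step 2 — Component impedances:
  Z1: Z = R = 74.5 Ω
  Z2: Z = 1/(jωC) = -j/(ω·C) = 0 - j9043 Ω
  Z3: Z = jωL = j·1106·0.0201 = 0 + j22.23 Ω
Step 3 — With the output port shorted to ground, the output series arm Z2 runs from the junction to ground; the shunt arm Z3 also runs from the junction to ground. They appear in parallel: Z3 || Z2 = 0 + j22.28 Ω.
Step 4 — Series with input arm Z1: Z_in = Z1 + (Z3 || Z2) = 74.5 + j22.28 Ω = 77.76∠16.7° Ω.

Z = 74.5 + j22.28 Ω = 77.76∠16.7° Ω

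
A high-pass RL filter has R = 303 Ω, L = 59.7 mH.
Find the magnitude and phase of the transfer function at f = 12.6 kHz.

Step 1 — Angular frequency: ω = 2π·1.26e+04 = 7.917e+04 rad/s.
Step 2 — Transfer function: H(jω) = jωL/(R + jωL).
Step 3 — Numerator jωL = j·4726; denominator R + jωL = 303 + j4726.
Step 4 — H = 0.9959 + j0.06385.
Step 5 — Magnitude: |H| = 0.998 (-0.0 dB); phase: φ = 3.7°.

|H| = 0.998 (-0.0 dB), φ = 3.7°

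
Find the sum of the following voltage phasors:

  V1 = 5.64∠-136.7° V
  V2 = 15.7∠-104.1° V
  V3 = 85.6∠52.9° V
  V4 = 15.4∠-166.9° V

Step 1 — Convert each phasor to rectangular form:
  V1 = 5.64·(cos(-136.7°) + j·sin(-136.7°)) = -4.105 - j3.868 V
  V2 = 15.7·(cos(-104.1°) + j·sin(-104.1°)) = -3.825 - j15.23 V
  V3 = 85.6·(cos(52.9°) + j·sin(52.9°)) = 51.63 + j68.27 V
  V4 = 15.4·(cos(-166.9°) + j·sin(-166.9°)) = -15 - j3.49 V
Step 2 — Sum components: V_total = 28.71 + j45.69 V.
Step 3 — Convert to polar: |V_total| = 53.96 V, ∠V_total = 57.9°.

V_total = 53.96∠57.9° V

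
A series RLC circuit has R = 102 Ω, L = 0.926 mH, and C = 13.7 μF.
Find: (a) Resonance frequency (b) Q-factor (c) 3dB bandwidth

Step 1 — Resonance: ω₀ = 1/√(LC) = 1/√(0.000926·1.37e-05) = 8878 rad/s.
Step 2 — f₀ = ω₀/(2π) = 1413 Hz.
Step 3 — Series Q: Q = ω₀L/R = 8878·0.000926/102 = 0.0806.
Step 4 — Bandwidth: Δω = ω₀/Q = 1.102e+05 rad/s; BW = Δω/(2π) = 1.753e+04 Hz.

(a) f₀ = 1413 Hz  (b) Q = 0.0806  (c) BW = 1.753e+04 Hz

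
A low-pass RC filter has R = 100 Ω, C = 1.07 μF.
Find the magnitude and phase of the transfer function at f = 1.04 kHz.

Step 1 — Angular frequency: ω = 2π·1040 = 6535 rad/s.
Step 2 — Transfer function: H(jω) = 1/(1 + jωRC).
Step 3 — Denominator: 1 + jωRC = 1 + j·6535·100·1.07e-06 = 1 + j0.6992.
Step 4 — H = 0.6717 - j0.4696.
Step 5 — Magnitude: |H| = 0.8195 (-1.7 dB); phase: φ = -35.0°.

|H| = 0.8195 (-1.7 dB), φ = -35.0°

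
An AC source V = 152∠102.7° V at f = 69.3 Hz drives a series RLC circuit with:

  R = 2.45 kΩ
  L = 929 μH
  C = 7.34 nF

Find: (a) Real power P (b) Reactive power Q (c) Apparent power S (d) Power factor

Step 1 — Angular frequency: ω = 2π·f = 2π·69.3 = 435.4 rad/s.
Step 2 — Component impedances:
  R: Z = R = 2450 Ω
  L: Z = jωL = j·435.4·0.000929 = 0 + j0.4045 Ω
  C: Z = 1/(jωC) = -j/(ω·C) = 0 - j3.129e+05 Ω
Step 3 — Series combination: Z_total = R + L + C = 2450 - j3.129e+05 Ω = 3.129e+05∠-89.6° Ω.
Step 4 — Source phasor: V = 152∠102.7° V = -33.42 + j148.3 V.
Step 5 — Current: I = V / Z = -0.0004747 - j0.0001031 A = 0.0004858∠-167.7° A.
Step 6 — Complex power: S = V·I* = 0.0005782 - j0.07384 VA.
Step 7 — Real power: P = Re(S) = 0.0005782 W.
Step 8 — Reactive power: Q = Im(S) = -0.07384 VAR.
Step 9 — Apparent power: |S| = 0.07384 VA.
Step 10 — Power factor: PF = P/|S| = 0.00783 (leading).

(a) P = 0.0005782 W  (b) Q = -0.07384 VAR  (c) S = 0.07384 VA  (d) PF = 0.00783 (leading)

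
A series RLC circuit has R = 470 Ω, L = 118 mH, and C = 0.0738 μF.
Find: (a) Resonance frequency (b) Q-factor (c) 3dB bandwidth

Step 1 — Resonance: ω₀ = 1/√(LC) = 1/√(0.118·7.38e-08) = 1.072e+04 rad/s.
Step 2 — f₀ = ω₀/(2π) = 1705 Hz.
Step 3 — Series Q: Q = ω₀L/R = 1.072e+04·0.118/470 = 2.69.
Step 4 — Bandwidth: Δω = ω₀/Q = 3983 rad/s; BW = Δω/(2π) = 633.9 Hz.

(a) f₀ = 1705 Hz  (b) Q = 2.69  (c) BW = 633.9 Hz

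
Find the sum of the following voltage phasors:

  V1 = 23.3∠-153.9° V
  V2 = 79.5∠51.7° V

Step 1 — Convert each phasor to rectangular form:
  V1 = 23.3·(cos(-153.9°) + j·sin(-153.9°)) = -20.92 - j10.25 V
  V2 = 79.5·(cos(51.7°) + j·sin(51.7°)) = 49.27 + j62.39 V
Step 2 — Sum components: V_total = 28.35 + j52.14 V.
Step 3 — Convert to polar: |V_total| = 59.35 V, ∠V_total = 61.5°.

V_total = 59.35∠61.5° V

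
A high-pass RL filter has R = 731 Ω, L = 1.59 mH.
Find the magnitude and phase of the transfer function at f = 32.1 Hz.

Step 1 — Angular frequency: ω = 2π·32.1 = 201.7 rad/s.
Step 2 — Transfer function: H(jω) = jωL/(R + jωL).
Step 3 — Numerator jωL = j·0.3207; denominator R + jωL = 731 + j0.3207.
Step 4 — H = 1.925e-07 + j0.0004387.
Step 5 — Magnitude: |H| = 0.0004387 (-67.2 dB); phase: φ = 90.0°.

|H| = 0.0004387 (-67.2 dB), φ = 90.0°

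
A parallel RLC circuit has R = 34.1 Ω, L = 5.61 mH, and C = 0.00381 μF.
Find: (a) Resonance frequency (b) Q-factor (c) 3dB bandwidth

Step 1 — Resonance: ω₀ = 1/√(LC) = 1/√(0.00561·3.81e-09) = 2.163e+05 rad/s.
Step 2 — f₀ = ω₀/(2π) = 3.443e+04 Hz.
Step 3 — Parallel Q: Q = R/(ω₀L) = 34.1/(2.163e+05·0.00561) = 0.0281.
Step 4 — Bandwidth: Δω = ω₀/Q = 7.697e+06 rad/s; BW = Δω/(2π) = 1.225e+06 Hz.

(a) f₀ = 3.443e+04 Hz  (b) Q = 0.0281  (c) BW = 1.225e+06 Hz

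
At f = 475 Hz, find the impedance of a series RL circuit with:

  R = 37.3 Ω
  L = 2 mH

Step 1 — Angular frequency: ω = 2π·f = 2π·475 = 2985 rad/s.
Step 2 — Component impedances:
  R: Z = R = 37.3 Ω
  L: Z = jωL = j·2985·0.002 = 0 + j5.969 Ω
Step 3 — Series combination: Z_total = R + L = 37.3 + j5.969 Ω = 37.77∠9.1° Ω.

Z = 37.3 + j5.969 Ω = 37.77∠9.1° Ω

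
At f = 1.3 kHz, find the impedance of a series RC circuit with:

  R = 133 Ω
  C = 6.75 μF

Step 1 — Angular frequency: ω = 2π·f = 2π·1300 = 8168 rad/s.
Step 2 — Component impedances:
  R: Z = R = 133 Ω
  C: Z = 1/(jωC) = -j/(ω·C) = 0 - j18.14 Ω
Step 3 — Series combination: Z_total = R + C = 133 - j18.14 Ω = 134.2∠-7.8° Ω.

Z = 133 - j18.14 Ω = 134.2∠-7.8° Ω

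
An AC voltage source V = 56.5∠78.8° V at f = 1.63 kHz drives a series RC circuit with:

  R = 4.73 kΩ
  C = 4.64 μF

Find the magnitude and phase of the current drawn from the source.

Step 1 — Angular frequency: ω = 2π·f = 2π·1630 = 1.024e+04 rad/s.
Step 2 — Component impedances:
  R: Z = R = 4730 Ω
  C: Z = 1/(jωC) = -j/(ω·C) = 0 - j21.04 Ω
Step 3 — Series combination: Z_total = R + C = 4730 - j21.04 Ω = 4730∠-0.3° Ω.
Step 4 — Source phasor: V = 56.5∠78.8° V = 10.97 + j55.42 V.
Step 5 — Ohm's law: I = V / Z_total = (10.97 + j55.42) / (4730 - j21.04) = 0.002268 + j0.01173 A.
Step 6 — Convert to polar: |I| = 0.01194 A, ∠I = 79.1°.

I = 0.01194∠79.1° A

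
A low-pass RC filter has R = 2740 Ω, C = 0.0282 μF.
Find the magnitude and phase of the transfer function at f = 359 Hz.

Step 1 — Angular frequency: ω = 2π·359 = 2256 rad/s.
Step 2 — Transfer function: H(jω) = 1/(1 + jωRC).
Step 3 — Denominator: 1 + jωRC = 1 + j·2256·2740·2.82e-08 = 1 + j0.1743.
Step 4 — H = 0.9705 - j0.1692.
Step 5 — Magnitude: |H| = 0.9851 (-0.1 dB); phase: φ = -9.9°.

|H| = 0.9851 (-0.1 dB), φ = -9.9°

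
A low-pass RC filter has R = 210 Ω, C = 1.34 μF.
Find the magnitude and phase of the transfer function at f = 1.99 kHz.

Step 1 — Angular frequency: ω = 2π·1990 = 1.25e+04 rad/s.
Step 2 — Transfer function: H(jω) = 1/(1 + jωRC).
Step 3 — Denominator: 1 + jωRC = 1 + j·1.25e+04·210·1.34e-06 = 1 + j3.518.
Step 4 — H = 0.07474 - j0.263.
Step 5 — Magnitude: |H| = 0.2734 (-11.3 dB); phase: φ = -74.1°.

|H| = 0.2734 (-11.3 dB), φ = -74.1°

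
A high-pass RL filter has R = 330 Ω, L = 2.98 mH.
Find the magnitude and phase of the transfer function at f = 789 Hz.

Step 1 — Angular frequency: ω = 2π·789 = 4957 rad/s.
Step 2 — Transfer function: H(jω) = jωL/(R + jωL).
Step 3 — Numerator jωL = j·14.77; denominator R + jωL = 330 + j14.77.
Step 4 — H = 0.002 + j0.04468.
Step 5 — Magnitude: |H| = 0.04472 (-27.0 dB); phase: φ = 87.4°.

|H| = 0.04472 (-27.0 dB), φ = 87.4°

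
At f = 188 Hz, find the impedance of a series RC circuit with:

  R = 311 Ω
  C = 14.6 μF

Step 1 — Angular frequency: ω = 2π·f = 2π·188 = 1181 rad/s.
Step 2 — Component impedances:
  R: Z = R = 311 Ω
  C: Z = 1/(jωC) = -j/(ω·C) = 0 - j57.98 Ω
Step 3 — Series combination: Z_total = R + C = 311 - j57.98 Ω = 316.4∠-10.6° Ω.

Z = 311 - j57.98 Ω = 316.4∠-10.6° Ω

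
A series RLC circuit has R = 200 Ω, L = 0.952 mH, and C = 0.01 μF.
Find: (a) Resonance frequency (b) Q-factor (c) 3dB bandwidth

Step 1 — Resonance condition Im(Z)=0 gives ω₀ = 1/√(LC).
Step 2 — ω₀ = 1/√(0.000952·1e-08) = 3.241e+05 rad/s.
Step 3 — f₀ = ω₀/(2π) = 5.158e+04 Hz.
Step 4 — Series Q: Q = ω₀L/R = 3.241e+05·0.000952/200 = 1.543.
Step 5 — 3dB bandwidth: Δω = ω₀/Q = 2.101e+05 rad/s; BW = Δω/(2π) = 3.344e+04 Hz.

(a) f₀ = 5.158e+04 Hz  (b) Q = 1.543  (c) BW = 3.344e+04 Hz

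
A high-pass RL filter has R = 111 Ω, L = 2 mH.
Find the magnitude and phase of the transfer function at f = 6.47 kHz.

Step 1 — Angular frequency: ω = 2π·6470 = 4.065e+04 rad/s.
Step 2 — Transfer function: H(jω) = jωL/(R + jωL).
Step 3 — Numerator jωL = j·81.3; denominator R + jωL = 111 + j81.3.
Step 4 — H = 0.3492 + j0.4767.
Step 5 — Magnitude: |H| = 0.5909 (-4.6 dB); phase: φ = 53.8°.

|H| = 0.5909 (-4.6 dB), φ = 53.8°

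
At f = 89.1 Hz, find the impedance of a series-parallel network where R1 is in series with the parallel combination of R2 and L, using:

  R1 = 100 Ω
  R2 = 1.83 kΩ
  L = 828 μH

Step 1 — Angular frequency: ω = 2π·f = 2π·89.1 = 559.8 rad/s.
Step 2 — Component impedances:
  R1: Z = R = 100 Ω
  R2: Z = R = 1830 Ω
  L: Z = jωL = j·559.8·0.000828 = 0 + j0.4635 Ω
Step 3 — Parallel branch: R2 || L = 1/(1/R2 + 1/L) = 0.0001174 + j0.4635 Ω.
Step 4 — Series with R1: Z_total = R1 + (R2 || L) = 100 + j0.4635 Ω = 100∠0.3° Ω.

Z = 100 + j0.4635 Ω = 100∠0.3° Ω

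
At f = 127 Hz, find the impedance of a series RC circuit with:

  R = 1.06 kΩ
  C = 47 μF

Step 1 — Angular frequency: ω = 2π·f = 2π·127 = 798 rad/s.
Step 2 — Component impedances:
  R: Z = R = 1060 Ω
  C: Z = 1/(jωC) = -j/(ω·C) = 0 - j26.66 Ω
Step 3 — Series combination: Z_total = R + C = 1060 - j26.66 Ω = 1060∠-1.4° Ω.

Z = 1060 - j26.66 Ω = 1060∠-1.4° Ω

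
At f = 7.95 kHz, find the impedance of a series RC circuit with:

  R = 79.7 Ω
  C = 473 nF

Step 1 — Angular frequency: ω = 2π·f = 2π·7950 = 4.995e+04 rad/s.
Step 2 — Component impedances:
  R: Z = R = 79.7 Ω
  C: Z = 1/(jωC) = -j/(ω·C) = 0 - j42.32 Ω
Step 3 — Series combination: Z_total = R + C = 79.7 - j42.32 Ω = 90.24∠-28.0° Ω.

Z = 79.7 - j42.32 Ω = 90.24∠-28.0° Ω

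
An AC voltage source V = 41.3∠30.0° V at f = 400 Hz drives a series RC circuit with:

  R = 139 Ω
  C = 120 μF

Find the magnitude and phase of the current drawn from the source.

Step 1 — Angular frequency: ω = 2π·f = 2π·400 = 2513 rad/s.
Step 2 — Component impedances:
  R: Z = R = 139 Ω
  C: Z = 1/(jωC) = -j/(ω·C) = 0 - j3.316 Ω
Step 3 — Series combination: Z_total = R + C = 139 - j3.316 Ω = 139∠-1.4° Ω.
Step 4 — Source phasor: V = 41.3∠30.0° V = 35.77 + j20.65 V.
Step 5 — Ohm's law: I = V / Z_total = (35.77 + j20.65) / (139 - j3.316) = 0.2536 + j0.1546 A.
Step 6 — Convert to polar: |I| = 0.297 A, ∠I = 31.4°.

I = 0.297∠31.4° A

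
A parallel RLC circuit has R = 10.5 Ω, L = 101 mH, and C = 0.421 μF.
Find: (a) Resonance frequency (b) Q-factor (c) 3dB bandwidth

Step 1 — Resonance: ω₀ = 1/√(LC) = 1/√(0.101·4.21e-07) = 4850 rad/s.
Step 2 — f₀ = ω₀/(2π) = 771.8 Hz.
Step 3 — Parallel Q: Q = R/(ω₀L) = 10.5/(4850·0.101) = 0.02144.
Step 4 — Bandwidth: Δω = ω₀/Q = 2.262e+05 rad/s; BW = Δω/(2π) = 3.6e+04 Hz.

(a) f₀ = 771.8 Hz  (b) Q = 0.02144  (c) BW = 3.6e+04 Hz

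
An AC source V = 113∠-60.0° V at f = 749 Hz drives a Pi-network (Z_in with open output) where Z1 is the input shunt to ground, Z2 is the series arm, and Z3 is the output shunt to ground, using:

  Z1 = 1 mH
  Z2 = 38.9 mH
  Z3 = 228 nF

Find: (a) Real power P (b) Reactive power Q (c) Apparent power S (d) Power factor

Step 1 — Angular frequency: ω = 2π·f = 2π·749 = 4706 rad/s.
Step 2 — Component impedances:
  Z1: Z = jωL = j·4706·0.001 = 0 + j4.706 Ω
  Z2: Z = jωL = j·4706·0.0389 = 0 + j183.1 Ω
  Z3: Z = 1/(jωC) = -j/(ω·C) = 0 - j932 Ω
Step 3 — With open output, the series arm Z2 and the output shunt Z3 appear in series to ground: Z2 + Z3 = 0 - j748.9 Ω.
Step 4 — Parallel with input shunt Z1: Z_in = Z1 || (Z2 + Z3) = 0 + j4.736 Ω = 4.736∠90.0° Ω.
Step 5 — Source phasor: V = 113∠-60.0° V = 56.5 - j97.86 V.
Step 6 — Current: I = V / Z = -20.66 - j11.93 A = 23.86∠-150.0° A.
Step 7 — Complex power: S = V·I* = 0 + j2696 VA.
Step 8 — Real power: P = Re(S) = 0 W.
Step 9 — Reactive power: Q = Im(S) = 2696 VAR.
Step 10 — Apparent power: |S| = 2696 VA.
Step 11 — Power factor: PF = P/|S| = 0 (lagging).

(a) P = 0 W  (b) Q = 2696 VAR  (c) S = 2696 VA  (d) PF = 0 (lagging)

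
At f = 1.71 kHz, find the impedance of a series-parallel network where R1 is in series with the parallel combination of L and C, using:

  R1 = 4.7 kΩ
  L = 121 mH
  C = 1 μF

Step 1 — Angular frequency: ω = 2π·f = 2π·1710 = 1.074e+04 rad/s.
Step 2 — Component impedances:
  R1: Z = R = 4700 Ω
  L: Z = jωL = j·1.074e+04·0.121 = 0 + j1300 Ω
  C: Z = 1/(jωC) = -j/(ω·C) = 0 - j93.07 Ω
Step 3 — Parallel branch: L || C = 1/(1/L + 1/C) = 0 - j100.3 Ω.
Step 4 — Series with R1: Z_total = R1 + (L || C) = 4700 - j100.3 Ω = 4701∠-1.2° Ω.

Z = 4700 - j100.3 Ω = 4701∠-1.2° Ω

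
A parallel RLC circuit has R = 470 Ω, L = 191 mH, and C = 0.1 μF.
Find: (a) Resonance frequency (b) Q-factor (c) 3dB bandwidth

Step 1 — Resonance: ω₀ = 1/√(LC) = 1/√(0.191·1e-07) = 7236 rad/s.
Step 2 — f₀ = ω₀/(2π) = 1152 Hz.
Step 3 — Parallel Q: Q = R/(ω₀L) = 470/(7236·0.191) = 0.3401.
Step 4 — Bandwidth: Δω = ω₀/Q = 2.128e+04 rad/s; BW = Δω/(2π) = 3386 Hz.

(a) f₀ = 1152 Hz  (b) Q = 0.3401  (c) BW = 3386 Hz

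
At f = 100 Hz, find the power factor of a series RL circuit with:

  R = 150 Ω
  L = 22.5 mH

Step 1 — Angular frequency: ω = 2π·f = 2π·100 = 628.3 rad/s.
Step 2 — Component impedances:
  R: Z = R = 150 Ω
  L: Z = jωL = j·628.3·0.0225 = 0 + j14.14 Ω
Step 3 — Series combination: Z_total = R + L = 150 + j14.14 Ω = 150.7∠5.4° Ω.
Step 4 — Power factor: PF = cos(φ) = Re(Z)/|Z| = 150/150.66 = 0.9956.
Step 5 — Type: Im(Z) = 14.14 ⇒ lagging (phase φ = 5.4°).

PF = 0.9956 (lagging, φ = 5.4°)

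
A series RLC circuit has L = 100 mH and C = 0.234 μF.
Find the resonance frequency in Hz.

Step 1 — Resonance condition Im(Z)=0 gives ω₀ = 1/√(LC).
Step 2 — ω₀ = 1/√(0.1·2.34e-07) = 6537 rad/s.
Step 3 — f₀ = ω₀/(2π) = 1040 Hz.

f₀ = 1040 Hz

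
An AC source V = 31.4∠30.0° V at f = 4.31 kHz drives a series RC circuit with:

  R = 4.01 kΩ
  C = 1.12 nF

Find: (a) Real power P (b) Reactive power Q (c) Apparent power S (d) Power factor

Step 1 — Angular frequency: ω = 2π·f = 2π·4310 = 2.708e+04 rad/s.
Step 2 — Component impedances:
  R: Z = R = 4010 Ω
  C: Z = 1/(jωC) = -j/(ω·C) = 0 - j3.297e+04 Ω
Step 3 — Series combination: Z_total = R + C = 4010 - j3.297e+04 Ω = 3.321e+04∠-83.1° Ω.
Step 4 — Source phasor: V = 31.4∠30.0° V = 27.19 + j15.7 V.
Step 5 — Current: I = V / Z = -0.0003704 + j0.0008698 A = 0.0009454∠113.1° A.
Step 6 — Complex power: S = V·I* = 0.003584 - j0.02947 VA.
Step 7 — Real power: P = Re(S) = 0.003584 W.
Step 8 — Reactive power: Q = Im(S) = -0.02947 VAR.
Step 9 — Apparent power: |S| = 0.02969 VA.
Step 10 — Power factor: PF = P/|S| = 0.1207 (leading).

(a) P = 0.003584 W  (b) Q = -0.02947 VAR  (c) S = 0.02969 VA  (d) PF = 0.1207 (leading)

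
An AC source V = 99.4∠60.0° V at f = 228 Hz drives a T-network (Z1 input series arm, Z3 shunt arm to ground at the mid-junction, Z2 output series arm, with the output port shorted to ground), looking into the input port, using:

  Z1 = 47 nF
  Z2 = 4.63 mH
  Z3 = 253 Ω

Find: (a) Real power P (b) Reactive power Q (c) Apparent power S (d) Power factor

Step 1 — Angular frequency: ω = 2π·f = 2π·228 = 1433 rad/s.
Step 2 — Component impedances:
  Z1: Z = 1/(jωC) = -j/(ω·C) = 0 - j1.485e+04 Ω
  Z2: Z = jωL = j·1433·0.00463 = 0 + j6.633 Ω
  Z3: Z = R = 253 Ω
Step 3 — With the output port shorted to ground, the output series arm Z2 runs from the junction to ground; the shunt arm Z3 also runs from the junction to ground. They appear in parallel: Z3 || Z2 = 0.1738 + j6.628 Ω.
Step 4 — Series with input arm Z1: Z_in = Z1 + (Z3 || Z2) = 0.1738 - j1.485e+04 Ω = 1.485e+04∠-90.0° Ω.
Step 5 — Source phasor: V = 99.4∠60.0° V = 49.7 + j86.08 V.
Step 6 — Current: I = V / Z = -0.005799 + j0.003348 A = 0.006696∠150.0° A.
Step 7 — Complex power: S = V·I* = 7.79e-06 - j0.6655 VA.
Step 8 — Real power: P = Re(S) = 7.79e-06 W.
Step 9 — Reactive power: Q = Im(S) = -0.6655 VAR.
Step 10 — Apparent power: |S| = 0.6655 VA.
Step 11 — Power factor: PF = P/|S| = 1.171e-05 (leading).

(a) P = 7.79e-06 W  (b) Q = -0.6655 VAR  (c) S = 0.6655 VA  (d) PF = 1.171e-05 (leading)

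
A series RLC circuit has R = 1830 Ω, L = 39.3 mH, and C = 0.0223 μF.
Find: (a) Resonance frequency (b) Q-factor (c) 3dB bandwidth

Step 1 — Resonance: ω₀ = 1/√(LC) = 1/√(0.0393·2.23e-08) = 3.378e+04 rad/s.
Step 2 — f₀ = ω₀/(2π) = 5376 Hz.
Step 3 — Series Q: Q = ω₀L/R = 3.378e+04·0.0393/1830 = 0.7254.
Step 4 — Bandwidth: Δω = ω₀/Q = 4.656e+04 rad/s; BW = Δω/(2π) = 7411 Hz.

(a) f₀ = 5376 Hz  (b) Q = 0.7254  (c) BW = 7411 Hz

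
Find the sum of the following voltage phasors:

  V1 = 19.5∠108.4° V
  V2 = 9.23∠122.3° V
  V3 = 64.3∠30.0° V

Step 1 — Convert each phasor to rectangular form:
  V1 = 19.5·(cos(108.4°) + j·sin(108.4°)) = -6.155 + j18.5 V
  V2 = 9.23·(cos(122.3°) + j·sin(122.3°)) = -4.932 + j7.802 V
  V3 = 64.3·(cos(30.0°) + j·sin(30.0°)) = 55.69 + j32.15 V
Step 2 — Sum components: V_total = 44.6 + j58.45 V.
Step 3 — Convert to polar: |V_total| = 73.53 V, ∠V_total = 52.7°.

V_total = 73.53∠52.7° V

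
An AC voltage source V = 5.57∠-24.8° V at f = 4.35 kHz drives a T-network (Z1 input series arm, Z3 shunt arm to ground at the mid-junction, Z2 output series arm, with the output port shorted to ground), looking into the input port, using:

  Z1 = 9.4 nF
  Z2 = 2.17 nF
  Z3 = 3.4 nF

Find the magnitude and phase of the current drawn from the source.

Step 1 — Angular frequency: ω = 2π·f = 2π·4350 = 2.733e+04 rad/s.
Step 2 — Component impedances:
  Z1: Z = 1/(jωC) = -j/(ω·C) = 0 - j3892 Ω
  Z2: Z = 1/(jωC) = -j/(ω·C) = 0 - j1.686e+04 Ω
  Z3: Z = 1/(jωC) = -j/(ω·C) = 0 - j1.076e+04 Ω
Step 3 — With the output port shorted to ground, the output series arm Z2 runs from the junction to ground; the shunt arm Z3 also runs from the junction to ground. They appear in parallel: Z3 || Z2 = 0 - j6569 Ω.
Step 4 — Series with input arm Z1: Z_in = Z1 + (Z3 || Z2) = 0 - j1.046e+04 Ω = 1.046e+04∠-90.0° Ω.
Step 5 — Source phasor: V = 5.57∠-24.8° V = 5.056 - j2.336 V.
Step 6 — Ohm's law: I = V / Z_total = (5.056 - j2.336) / (0 - j1.046e+04) = 0.0002233 + j0.0004834 A.
Step 7 — Convert to polar: |I| = 0.0005325 A, ∠I = 65.2°.

I = 0.0005325∠65.2° A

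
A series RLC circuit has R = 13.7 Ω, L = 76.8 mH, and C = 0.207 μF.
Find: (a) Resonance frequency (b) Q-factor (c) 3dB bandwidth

Step 1 — Resonance: ω₀ = 1/√(LC) = 1/√(0.0768·2.07e-07) = 7931 rad/s.
Step 2 — f₀ = ω₀/(2π) = 1262 Hz.
Step 3 — Series Q: Q = ω₀L/R = 7931·0.0768/13.7 = 44.46.
Step 4 — Bandwidth: Δω = ω₀/Q = 178.4 rad/s; BW = Δω/(2π) = 28.39 Hz.

(a) f₀ = 1262 Hz  (b) Q = 44.46  (c) BW = 28.39 Hz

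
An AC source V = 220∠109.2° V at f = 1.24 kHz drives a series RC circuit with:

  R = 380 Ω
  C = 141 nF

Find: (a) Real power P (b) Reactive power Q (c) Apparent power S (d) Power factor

Step 1 — Angular frequency: ω = 2π·f = 2π·1240 = 7791 rad/s.
Step 2 — Component impedances:
  R: Z = R = 380 Ω
  C: Z = 1/(jωC) = -j/(ω·C) = 0 - j910.3 Ω
Step 3 — Series combination: Z_total = R + C = 380 - j910.3 Ω = 986.4∠-67.3° Ω.
Step 4 — Source phasor: V = 220∠109.2° V = -72.35 + j207.8 V.
Step 5 — Current: I = V / Z = -0.2226 + j0.01345 A = 0.223∠176.5° A.
Step 6 — Complex power: S = V·I* = 18.9 - j45.28 VA.
Step 7 — Real power: P = Re(S) = 18.9 W.
Step 8 — Reactive power: Q = Im(S) = -45.28 VAR.
Step 9 — Apparent power: |S| = 49.07 VA.
Step 10 — Power factor: PF = P/|S| = 0.3852 (leading).

(a) P = 18.9 W  (b) Q = -45.28 VAR  (c) S = 49.07 VA  (d) PF = 0.3852 (leading)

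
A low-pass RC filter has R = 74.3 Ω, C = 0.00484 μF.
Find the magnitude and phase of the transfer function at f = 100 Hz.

Step 1 — Angular frequency: ω = 2π·100 = 628.3 rad/s.
Step 2 — Transfer function: H(jω) = 1/(1 + jωRC).
Step 3 — Denominator: 1 + jωRC = 1 + j·628.3·74.3·4.84e-09 = 1 + j0.000226.
Step 4 — H = 1 - j0.000226.
Step 5 — Magnitude: |H| = 1 (-0.0 dB); phase: φ = -0.0°.

|H| = 1 (-0.0 dB), φ = -0.0°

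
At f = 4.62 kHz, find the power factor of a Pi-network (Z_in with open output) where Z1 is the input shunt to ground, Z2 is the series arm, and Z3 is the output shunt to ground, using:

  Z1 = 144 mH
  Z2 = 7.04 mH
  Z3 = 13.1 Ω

Step 1 — Angular frequency: ω = 2π·f = 2π·4620 = 2.903e+04 rad/s.
Step 2 — Component impedances:
  Z1: Z = jωL = j·2.903e+04·0.144 = 0 + j4180 Ω
  Z2: Z = jωL = j·2.903e+04·0.00704 = 0 + j204.4 Ω
  Z3: Z = R = 13.1 Ω
Step 3 — With open output, the series arm Z2 and the output shunt Z3 appear in series to ground: Z2 + Z3 = 13.1 + j204.4 Ω.
Step 4 — Parallel with input shunt Z1: Z_in = Z1 || (Z2 + Z3) = 11.91 + j194.9 Ω = 195.2∠86.5° Ω.
Step 5 — Power factor: PF = cos(φ) = Re(Z)/|Z| = 11.907/195.23 = 0.06099.
Step 6 — Type: Im(Z) = 194.9 ⇒ lagging (phase φ = 86.5°).

PF = 0.06099 (lagging, φ = 86.5°)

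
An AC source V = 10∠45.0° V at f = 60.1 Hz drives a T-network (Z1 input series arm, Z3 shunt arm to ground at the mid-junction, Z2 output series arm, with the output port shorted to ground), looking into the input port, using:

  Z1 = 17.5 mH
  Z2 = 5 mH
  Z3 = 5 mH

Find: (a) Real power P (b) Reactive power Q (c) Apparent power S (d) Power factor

Step 1 — Angular frequency: ω = 2π·f = 2π·60.1 = 377.6 rad/s.
Step 2 — Component impedances:
  Z1: Z = jωL = j·377.6·0.0175 = 0 + j6.608 Ω
  Z2: Z = jωL = j·377.6·0.005 = 0 + j1.888 Ω
  Z3: Z = jωL = j·377.6·0.005 = 0 + j1.888 Ω
Step 3 — With the output port shorted to ground, the output series arm Z2 runs from the junction to ground; the shunt arm Z3 also runs from the junction to ground. They appear in parallel: Z3 || Z2 = 0 + j0.944 Ω.
Step 4 — Series with input arm Z1: Z_in = Z1 + (Z3 || Z2) = 0 + j7.552 Ω = 7.552∠90.0° Ω.
Step 5 — Source phasor: V = 10∠45.0° V = 7.071 + j7.071 V.
Step 6 — Current: I = V / Z = 0.9363 - j0.9363 A = 1.324∠-45.0° A.
Step 7 — Complex power: S = V·I* = 0 + j13.24 VA.
Step 8 — Real power: P = Re(S) = 0 W.
Step 9 — Reactive power: Q = Im(S) = 13.24 VAR.
Step 10 — Apparent power: |S| = 13.24 VA.
Step 11 — Power factor: PF = P/|S| = 0 (lagging).

(a) P = 0 W  (b) Q = 13.24 VAR  (c) S = 13.24 VA  (d) PF = 0 (lagging)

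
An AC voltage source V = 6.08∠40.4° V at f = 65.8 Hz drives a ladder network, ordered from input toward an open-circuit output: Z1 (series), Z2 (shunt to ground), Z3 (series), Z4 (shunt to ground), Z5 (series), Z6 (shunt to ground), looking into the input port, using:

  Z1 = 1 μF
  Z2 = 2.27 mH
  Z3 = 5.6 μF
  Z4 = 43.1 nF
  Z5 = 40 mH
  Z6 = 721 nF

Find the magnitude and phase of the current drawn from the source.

Step 1 — Angular frequency: ω = 2π·f = 2π·65.8 = 413.4 rad/s.
Step 2 — Component impedances:
  Z1: Z = 1/(jωC) = -j/(ω·C) = 0 - j2419 Ω
  Z2: Z = jωL = j·413.4·0.00227 = 0 + j0.9385 Ω
  Z3: Z = 1/(jωC) = -j/(ω·C) = 0 - j431.9 Ω
  Z4: Z = 1/(jωC) = -j/(ω·C) = 0 - j5.612e+04 Ω
  Z5: Z = jωL = j·413.4·0.04 = 0 + j16.54 Ω
  Z6: Z = 1/(jωC) = -j/(ω·C) = 0 - j3355 Ω
Step 3 — Ladder network (open output): work backward from the far end, alternating series and parallel combinations. Z_in = 0 - j2418 Ω = 2418∠-90.0° Ω.
Step 4 — Source phasor: V = 6.08∠40.4° V = 4.63 + j3.941 V.
Step 5 — Ohm's law: I = V / Z_total = (4.63 + j3.941) / (0 - j2418) = -0.00163 + j0.001915 A.
Step 6 — Convert to polar: |I| = 0.002515 A, ∠I = 130.4°.

I = 0.002515∠130.4° A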